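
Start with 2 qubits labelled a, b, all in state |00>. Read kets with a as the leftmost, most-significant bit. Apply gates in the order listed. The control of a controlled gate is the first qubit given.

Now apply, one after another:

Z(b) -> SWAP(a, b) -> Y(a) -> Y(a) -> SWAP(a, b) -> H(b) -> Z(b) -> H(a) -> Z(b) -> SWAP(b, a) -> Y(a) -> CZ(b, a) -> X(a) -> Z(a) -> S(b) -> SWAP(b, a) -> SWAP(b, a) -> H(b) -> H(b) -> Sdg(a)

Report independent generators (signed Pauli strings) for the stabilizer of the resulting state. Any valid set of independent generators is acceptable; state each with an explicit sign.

The final state is stabilized by the group generated by -YZ, -ZY; other independent generating sets are equally valid.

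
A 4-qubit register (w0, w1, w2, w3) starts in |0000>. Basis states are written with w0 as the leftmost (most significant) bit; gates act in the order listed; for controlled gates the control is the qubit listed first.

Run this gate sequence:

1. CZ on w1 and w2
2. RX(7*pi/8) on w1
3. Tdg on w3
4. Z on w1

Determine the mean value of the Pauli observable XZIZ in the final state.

The observable XZIZ averages to 0.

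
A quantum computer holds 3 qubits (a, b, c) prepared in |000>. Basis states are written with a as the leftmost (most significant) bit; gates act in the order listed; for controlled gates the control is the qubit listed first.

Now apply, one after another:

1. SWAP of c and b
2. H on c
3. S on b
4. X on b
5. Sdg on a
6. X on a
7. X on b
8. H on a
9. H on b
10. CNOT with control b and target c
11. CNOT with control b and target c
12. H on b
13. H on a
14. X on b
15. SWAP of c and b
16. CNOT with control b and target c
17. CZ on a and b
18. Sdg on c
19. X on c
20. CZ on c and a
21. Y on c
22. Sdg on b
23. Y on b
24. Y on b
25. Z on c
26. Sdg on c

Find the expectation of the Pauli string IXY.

In the final state, IXY has expectation -1. Key observation: steps 7-14 multiply out to the identity, so the circuit reduces to the remaining gates.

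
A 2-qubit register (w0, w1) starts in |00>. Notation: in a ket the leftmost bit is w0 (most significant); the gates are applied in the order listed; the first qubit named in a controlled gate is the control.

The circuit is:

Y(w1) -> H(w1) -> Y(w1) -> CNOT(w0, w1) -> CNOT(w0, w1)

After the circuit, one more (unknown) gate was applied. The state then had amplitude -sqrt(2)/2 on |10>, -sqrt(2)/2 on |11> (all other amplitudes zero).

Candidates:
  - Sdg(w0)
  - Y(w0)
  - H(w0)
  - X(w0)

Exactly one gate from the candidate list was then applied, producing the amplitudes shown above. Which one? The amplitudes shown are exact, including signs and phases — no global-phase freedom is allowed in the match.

It was X(w0) that produced the state shown. Key observation: the block from step 4 through step 5 cancels to the identity and can be dropped.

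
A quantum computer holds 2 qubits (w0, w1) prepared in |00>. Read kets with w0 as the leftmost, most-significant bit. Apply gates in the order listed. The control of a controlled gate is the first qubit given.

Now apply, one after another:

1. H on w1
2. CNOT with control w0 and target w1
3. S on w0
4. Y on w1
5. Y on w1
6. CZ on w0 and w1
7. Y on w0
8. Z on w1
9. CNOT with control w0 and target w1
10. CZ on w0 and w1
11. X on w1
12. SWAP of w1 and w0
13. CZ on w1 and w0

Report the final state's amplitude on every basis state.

After the circuit, the state carries amplitude 0 on |00>, -sqrt(2)*I/2 on |01>, 0 on |10>, sqrt(2)*I/2 on |11>.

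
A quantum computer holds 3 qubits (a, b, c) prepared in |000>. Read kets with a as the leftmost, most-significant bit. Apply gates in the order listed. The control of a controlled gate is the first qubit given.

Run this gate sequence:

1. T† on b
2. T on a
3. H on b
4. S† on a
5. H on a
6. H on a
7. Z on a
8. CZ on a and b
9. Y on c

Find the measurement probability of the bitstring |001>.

The probability of measuring |001> is 1/2.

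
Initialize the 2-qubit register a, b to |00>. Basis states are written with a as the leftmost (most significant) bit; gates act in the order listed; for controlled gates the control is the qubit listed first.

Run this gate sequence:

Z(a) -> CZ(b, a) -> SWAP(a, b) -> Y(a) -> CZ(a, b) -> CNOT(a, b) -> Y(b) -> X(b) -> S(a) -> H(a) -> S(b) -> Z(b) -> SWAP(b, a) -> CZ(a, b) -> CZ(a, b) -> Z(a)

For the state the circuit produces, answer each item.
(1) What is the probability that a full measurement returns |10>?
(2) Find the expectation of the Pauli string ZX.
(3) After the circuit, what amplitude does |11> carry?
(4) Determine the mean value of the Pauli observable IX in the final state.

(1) Outcome |10> occurs with probability 1/2.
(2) In the final state, ZX has expectation 1.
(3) The final state's coefficient on |11> equals sqrt(2)/2.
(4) The observable IX averages to -1.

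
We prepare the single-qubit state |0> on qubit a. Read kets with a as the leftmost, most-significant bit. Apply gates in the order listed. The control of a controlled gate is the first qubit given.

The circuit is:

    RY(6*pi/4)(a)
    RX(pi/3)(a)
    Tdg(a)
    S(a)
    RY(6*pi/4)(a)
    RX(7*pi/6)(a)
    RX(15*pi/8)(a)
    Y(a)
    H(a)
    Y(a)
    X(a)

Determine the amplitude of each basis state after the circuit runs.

The resulting statevector has amplitude (1 - I)*exp(15*I*pi/16)/2 on |0>, (-sqrt(3)*sin(pi/16) + sin(pi/16) + cos(pi/16) + sqrt(3)*cos(pi/16) - I*cos(pi/16) + I*sin(pi/16) + sqrt(3)*I*sin(pi/16) + sqrt(3)*I*cos(pi/16))*exp(3*I*pi/4)/4 on |1>.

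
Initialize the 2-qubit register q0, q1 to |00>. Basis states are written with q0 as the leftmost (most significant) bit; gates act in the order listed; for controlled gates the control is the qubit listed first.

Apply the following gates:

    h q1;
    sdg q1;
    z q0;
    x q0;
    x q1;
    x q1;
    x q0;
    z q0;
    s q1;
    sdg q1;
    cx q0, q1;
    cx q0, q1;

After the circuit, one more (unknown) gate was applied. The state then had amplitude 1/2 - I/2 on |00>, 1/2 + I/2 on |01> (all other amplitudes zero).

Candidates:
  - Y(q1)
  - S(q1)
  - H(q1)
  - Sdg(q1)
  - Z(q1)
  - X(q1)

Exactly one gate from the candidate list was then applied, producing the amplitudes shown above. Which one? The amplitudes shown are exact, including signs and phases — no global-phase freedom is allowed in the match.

It was H(q1) that produced the state shown. Key observation: the block from step 2 through step 9 cancels to the identity and can be dropped.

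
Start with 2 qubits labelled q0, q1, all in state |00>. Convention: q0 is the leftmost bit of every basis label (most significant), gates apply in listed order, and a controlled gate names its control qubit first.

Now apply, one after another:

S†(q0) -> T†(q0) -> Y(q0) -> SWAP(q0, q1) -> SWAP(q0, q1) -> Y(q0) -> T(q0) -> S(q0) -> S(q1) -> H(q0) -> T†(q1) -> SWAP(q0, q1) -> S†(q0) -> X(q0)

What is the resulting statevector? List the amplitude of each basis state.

The resulting statevector has amplitude 0 on |00>, 0 on |01>, sqrt(2)/2 on |10>, sqrt(2)/2 on |11>.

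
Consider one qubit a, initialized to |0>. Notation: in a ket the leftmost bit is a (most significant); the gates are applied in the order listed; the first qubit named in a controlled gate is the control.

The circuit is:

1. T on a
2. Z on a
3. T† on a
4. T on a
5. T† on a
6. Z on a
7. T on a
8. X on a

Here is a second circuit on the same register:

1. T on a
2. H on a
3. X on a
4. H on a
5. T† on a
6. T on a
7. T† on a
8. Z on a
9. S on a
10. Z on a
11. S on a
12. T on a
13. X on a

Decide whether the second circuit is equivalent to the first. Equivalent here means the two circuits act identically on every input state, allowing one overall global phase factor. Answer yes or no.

Yes, they are equivalent — the unitaries differ by at most a global phase.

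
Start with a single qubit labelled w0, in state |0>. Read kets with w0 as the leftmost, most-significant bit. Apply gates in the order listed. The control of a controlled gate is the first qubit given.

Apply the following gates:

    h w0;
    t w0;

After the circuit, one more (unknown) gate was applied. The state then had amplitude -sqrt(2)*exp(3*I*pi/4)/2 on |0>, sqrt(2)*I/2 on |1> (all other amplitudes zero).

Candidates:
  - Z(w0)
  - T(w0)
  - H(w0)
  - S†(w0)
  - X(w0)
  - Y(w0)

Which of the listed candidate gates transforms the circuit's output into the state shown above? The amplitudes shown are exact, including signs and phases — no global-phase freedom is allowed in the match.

The unique candidate consistent with the amplitudes is Y(w0).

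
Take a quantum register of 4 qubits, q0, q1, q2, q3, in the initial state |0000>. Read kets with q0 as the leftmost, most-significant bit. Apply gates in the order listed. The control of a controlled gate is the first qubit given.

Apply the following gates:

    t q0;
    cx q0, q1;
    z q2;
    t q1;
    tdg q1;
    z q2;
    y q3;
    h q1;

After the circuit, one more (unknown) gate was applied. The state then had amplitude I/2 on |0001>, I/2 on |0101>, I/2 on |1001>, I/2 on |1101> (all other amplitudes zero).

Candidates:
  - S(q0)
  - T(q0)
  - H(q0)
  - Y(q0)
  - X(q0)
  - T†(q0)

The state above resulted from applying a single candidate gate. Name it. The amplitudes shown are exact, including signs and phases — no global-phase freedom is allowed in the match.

The unique candidate consistent with the amplitudes is H(q0). Key observation: steps 3-6 multiply out to the identity, so the circuit reduces to the remaining gates.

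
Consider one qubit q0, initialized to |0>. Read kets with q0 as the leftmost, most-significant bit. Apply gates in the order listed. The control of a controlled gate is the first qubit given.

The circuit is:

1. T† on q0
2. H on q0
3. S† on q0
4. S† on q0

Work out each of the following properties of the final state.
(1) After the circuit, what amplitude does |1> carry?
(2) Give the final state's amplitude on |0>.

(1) The final state's coefficient on |1> equals -sqrt(2)/2.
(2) The amplitude on |0> is sqrt(2)/2.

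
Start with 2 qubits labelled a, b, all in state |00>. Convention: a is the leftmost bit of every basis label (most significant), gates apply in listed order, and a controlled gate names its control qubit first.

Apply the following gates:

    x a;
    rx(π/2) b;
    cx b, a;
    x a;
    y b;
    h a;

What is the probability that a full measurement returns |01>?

A full measurement returns |01> with probability 1/4.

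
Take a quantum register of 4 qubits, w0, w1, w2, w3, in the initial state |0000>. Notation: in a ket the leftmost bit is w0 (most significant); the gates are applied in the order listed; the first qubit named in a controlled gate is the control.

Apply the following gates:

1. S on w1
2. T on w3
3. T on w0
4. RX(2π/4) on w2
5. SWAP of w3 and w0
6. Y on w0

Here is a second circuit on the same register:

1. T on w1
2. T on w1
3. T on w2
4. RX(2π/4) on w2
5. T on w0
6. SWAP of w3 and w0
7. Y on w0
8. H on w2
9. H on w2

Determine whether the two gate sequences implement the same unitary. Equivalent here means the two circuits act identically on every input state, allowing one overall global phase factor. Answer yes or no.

No, they are not equivalent — no single phase factor reconciles the two unitaries.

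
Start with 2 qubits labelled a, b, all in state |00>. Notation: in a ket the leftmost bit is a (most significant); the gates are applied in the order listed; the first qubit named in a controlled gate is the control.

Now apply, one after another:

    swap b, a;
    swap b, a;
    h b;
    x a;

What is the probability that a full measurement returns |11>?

Outcome |11> occurs with probability 1/2. Key observation: steps 1-2 multiply out to the identity, so the circuit reduces to the remaining gates.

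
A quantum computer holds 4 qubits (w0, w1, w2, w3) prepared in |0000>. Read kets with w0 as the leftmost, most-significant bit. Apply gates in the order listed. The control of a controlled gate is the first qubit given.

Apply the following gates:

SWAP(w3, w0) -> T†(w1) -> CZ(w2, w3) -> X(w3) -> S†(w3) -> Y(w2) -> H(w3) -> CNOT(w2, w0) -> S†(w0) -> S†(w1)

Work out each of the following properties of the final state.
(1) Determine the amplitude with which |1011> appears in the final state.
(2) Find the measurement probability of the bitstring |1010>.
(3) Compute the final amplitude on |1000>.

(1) The final state's coefficient on |1011> equals sqrt(2)*I/2.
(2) The probability of measuring |1010> is 1/2.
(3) |1000> carries amplitude 0 in the final state.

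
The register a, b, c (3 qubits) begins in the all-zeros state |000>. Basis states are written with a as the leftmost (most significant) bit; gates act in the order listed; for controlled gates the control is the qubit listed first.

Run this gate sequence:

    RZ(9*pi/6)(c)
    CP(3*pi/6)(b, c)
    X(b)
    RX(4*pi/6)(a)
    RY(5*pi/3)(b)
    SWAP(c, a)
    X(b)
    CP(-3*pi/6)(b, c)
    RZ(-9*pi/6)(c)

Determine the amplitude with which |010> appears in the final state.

|010> carries amplitude -1/4 in the final state.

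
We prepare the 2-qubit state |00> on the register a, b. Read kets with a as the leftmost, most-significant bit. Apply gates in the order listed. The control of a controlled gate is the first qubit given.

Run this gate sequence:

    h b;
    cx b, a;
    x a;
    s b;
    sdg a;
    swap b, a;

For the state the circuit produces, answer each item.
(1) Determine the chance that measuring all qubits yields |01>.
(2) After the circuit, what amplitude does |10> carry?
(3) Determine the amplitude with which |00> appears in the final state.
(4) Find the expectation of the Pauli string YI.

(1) The probability of measuring |01> is 1/2.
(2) |10> carries amplitude sqrt(2)*I/2 in the final state.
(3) |00> carries amplitude 0 in the final state.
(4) In the final state, YI has expectation 0.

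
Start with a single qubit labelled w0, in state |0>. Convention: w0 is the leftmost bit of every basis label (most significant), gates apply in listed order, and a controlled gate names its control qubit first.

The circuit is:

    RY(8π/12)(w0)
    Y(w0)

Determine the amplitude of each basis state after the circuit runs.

The final amplitudes are -sqrt(3)*I/2 on |0>, I/2 on |1>.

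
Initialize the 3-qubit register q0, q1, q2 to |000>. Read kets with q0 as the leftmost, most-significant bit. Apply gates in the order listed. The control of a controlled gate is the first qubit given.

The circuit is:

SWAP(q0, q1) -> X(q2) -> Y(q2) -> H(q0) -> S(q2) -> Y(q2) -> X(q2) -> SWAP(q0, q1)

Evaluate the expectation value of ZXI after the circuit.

The expectation value of ZXI is 1.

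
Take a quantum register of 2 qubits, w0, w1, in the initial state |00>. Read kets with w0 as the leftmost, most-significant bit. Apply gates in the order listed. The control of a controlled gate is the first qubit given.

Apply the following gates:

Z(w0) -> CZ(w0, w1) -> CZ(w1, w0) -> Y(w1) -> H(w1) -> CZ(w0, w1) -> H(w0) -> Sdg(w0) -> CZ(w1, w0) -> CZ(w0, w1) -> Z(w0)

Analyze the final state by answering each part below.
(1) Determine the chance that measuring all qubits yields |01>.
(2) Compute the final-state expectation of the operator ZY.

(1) The probability of measuring |01> is 1/4.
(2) In the final state, ZY has expectation 0.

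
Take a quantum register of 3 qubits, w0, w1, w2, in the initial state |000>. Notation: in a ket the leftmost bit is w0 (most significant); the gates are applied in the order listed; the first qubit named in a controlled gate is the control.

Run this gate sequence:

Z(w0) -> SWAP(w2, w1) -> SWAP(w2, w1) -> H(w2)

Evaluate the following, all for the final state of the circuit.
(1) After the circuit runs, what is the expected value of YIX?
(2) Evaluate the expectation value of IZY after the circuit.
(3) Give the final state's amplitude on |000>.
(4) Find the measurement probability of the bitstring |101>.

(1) In the final state, YIX has expectation 0. Key observation: steps 2-3 multiply out to the identity, so the circuit reduces to the remaining gates.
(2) In the final state, IZY has expectation 0.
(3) The amplitude on |000> is sqrt(2)/2.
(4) The probability of measuring |101> is 0.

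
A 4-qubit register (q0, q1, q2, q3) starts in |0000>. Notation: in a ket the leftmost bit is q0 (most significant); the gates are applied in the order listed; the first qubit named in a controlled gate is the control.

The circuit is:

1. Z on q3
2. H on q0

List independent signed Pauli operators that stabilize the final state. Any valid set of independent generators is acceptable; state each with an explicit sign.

The stabilizer group can be generated by +XIII, +IZII, +IIZI, +IIIZ, among other valid generating sets.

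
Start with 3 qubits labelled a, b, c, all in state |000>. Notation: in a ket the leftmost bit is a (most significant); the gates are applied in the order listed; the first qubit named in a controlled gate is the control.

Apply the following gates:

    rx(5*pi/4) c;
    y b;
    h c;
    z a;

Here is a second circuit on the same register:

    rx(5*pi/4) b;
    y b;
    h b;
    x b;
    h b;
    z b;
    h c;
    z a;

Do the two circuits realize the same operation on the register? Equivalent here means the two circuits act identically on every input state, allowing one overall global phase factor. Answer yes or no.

No: there is an input state on which the two circuits produce genuinely different outputs (not merely differing by a phase).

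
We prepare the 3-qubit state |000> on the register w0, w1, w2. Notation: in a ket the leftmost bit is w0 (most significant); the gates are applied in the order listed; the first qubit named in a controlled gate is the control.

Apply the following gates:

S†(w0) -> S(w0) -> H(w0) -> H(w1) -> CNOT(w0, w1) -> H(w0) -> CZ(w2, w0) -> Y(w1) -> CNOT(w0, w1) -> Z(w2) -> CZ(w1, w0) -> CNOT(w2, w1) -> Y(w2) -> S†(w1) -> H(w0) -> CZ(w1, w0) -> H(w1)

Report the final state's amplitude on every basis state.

After the circuit, the state carries amplitude 0 on |000>, sqrt(2)*(1 + I)/4 on |001>, 0 on |010>, sqrt(2)*(1 - I)/4 on |011>, 0 on |100>, sqrt(2)*(1 - I)/4 on |101>, 0 on |110>, sqrt(2)*(1 + I)/4 on |111>.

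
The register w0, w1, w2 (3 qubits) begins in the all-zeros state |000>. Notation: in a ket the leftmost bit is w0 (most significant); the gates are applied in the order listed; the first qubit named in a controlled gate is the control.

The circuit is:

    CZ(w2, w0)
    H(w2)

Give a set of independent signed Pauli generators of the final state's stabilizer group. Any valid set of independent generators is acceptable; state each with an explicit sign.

The final state is stabilized by the group generated by +IIX, +ZII, +IZI; other independent generating sets are equally valid.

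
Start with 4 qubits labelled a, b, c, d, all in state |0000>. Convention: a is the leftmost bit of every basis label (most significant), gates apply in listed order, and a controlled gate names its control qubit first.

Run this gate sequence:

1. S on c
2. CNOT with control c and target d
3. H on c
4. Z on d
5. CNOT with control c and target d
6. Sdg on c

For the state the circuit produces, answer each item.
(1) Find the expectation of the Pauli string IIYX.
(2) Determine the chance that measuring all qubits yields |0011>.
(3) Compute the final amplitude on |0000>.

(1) The expectation value of IIYX is -1.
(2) Outcome |0011> occurs with probability 1/2.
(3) The final state's coefficient on |0000> equals sqrt(2)/2.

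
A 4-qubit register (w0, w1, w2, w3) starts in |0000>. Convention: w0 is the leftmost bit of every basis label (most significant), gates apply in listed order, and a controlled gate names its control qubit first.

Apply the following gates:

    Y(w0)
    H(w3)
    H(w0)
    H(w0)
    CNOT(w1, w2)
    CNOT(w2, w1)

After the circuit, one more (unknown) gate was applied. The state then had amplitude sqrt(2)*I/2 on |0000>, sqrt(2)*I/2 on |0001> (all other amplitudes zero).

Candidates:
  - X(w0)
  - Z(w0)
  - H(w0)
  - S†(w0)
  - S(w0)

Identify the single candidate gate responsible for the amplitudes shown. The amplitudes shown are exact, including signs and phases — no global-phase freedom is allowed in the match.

The unique candidate consistent with the amplitudes is X(w0). Key observation: steps 3-4 multiply out to the identity, so the circuit reduces to the remaining gates.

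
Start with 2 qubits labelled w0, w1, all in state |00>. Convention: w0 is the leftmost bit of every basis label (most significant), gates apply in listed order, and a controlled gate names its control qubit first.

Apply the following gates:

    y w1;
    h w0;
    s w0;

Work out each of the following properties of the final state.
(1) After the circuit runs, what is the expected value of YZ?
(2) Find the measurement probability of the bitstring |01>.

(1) In the final state, YZ has expectation -1.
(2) Outcome |01> occurs with probability 1/2.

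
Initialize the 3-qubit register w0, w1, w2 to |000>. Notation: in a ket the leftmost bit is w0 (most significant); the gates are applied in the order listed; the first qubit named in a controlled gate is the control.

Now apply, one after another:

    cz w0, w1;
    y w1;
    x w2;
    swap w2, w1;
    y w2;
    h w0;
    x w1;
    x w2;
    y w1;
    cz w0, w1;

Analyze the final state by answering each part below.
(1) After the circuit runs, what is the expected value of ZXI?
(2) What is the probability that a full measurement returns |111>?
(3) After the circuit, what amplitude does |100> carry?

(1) The expectation value of ZXI is 0.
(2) The probability of measuring |111> is 1/2.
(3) The amplitude on |100> is 0.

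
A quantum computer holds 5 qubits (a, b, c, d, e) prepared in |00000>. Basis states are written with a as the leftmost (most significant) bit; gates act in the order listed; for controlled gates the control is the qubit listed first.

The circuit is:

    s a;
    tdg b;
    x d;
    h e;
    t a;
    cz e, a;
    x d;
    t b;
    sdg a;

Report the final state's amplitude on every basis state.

After the circuit, the state carries amplitude sqrt(2)/2 on |00000>, sqrt(2)/2 on |00001>, and 0 on every other basis state.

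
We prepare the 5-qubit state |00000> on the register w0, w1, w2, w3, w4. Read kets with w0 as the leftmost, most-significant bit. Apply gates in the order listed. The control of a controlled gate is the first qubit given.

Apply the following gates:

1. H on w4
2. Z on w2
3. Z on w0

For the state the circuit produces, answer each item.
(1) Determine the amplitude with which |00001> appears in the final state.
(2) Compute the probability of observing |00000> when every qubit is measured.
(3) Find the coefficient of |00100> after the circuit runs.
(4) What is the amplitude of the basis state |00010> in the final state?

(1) |00001> carries amplitude sqrt(2)/2 in the final state.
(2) A full measurement returns |00000> with probability 1/2.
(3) The amplitude on |00100> is 0.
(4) The final state's coefficient on |00010> equals 0.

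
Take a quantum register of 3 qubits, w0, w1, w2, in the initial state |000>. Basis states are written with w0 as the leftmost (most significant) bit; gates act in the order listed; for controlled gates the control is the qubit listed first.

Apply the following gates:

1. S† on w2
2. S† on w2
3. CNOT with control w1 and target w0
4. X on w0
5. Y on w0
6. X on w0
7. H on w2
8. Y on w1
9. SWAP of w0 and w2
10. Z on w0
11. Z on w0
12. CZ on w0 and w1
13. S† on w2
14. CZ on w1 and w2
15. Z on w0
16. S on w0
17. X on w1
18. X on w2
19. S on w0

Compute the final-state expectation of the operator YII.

In the final state, YII has expectation 0.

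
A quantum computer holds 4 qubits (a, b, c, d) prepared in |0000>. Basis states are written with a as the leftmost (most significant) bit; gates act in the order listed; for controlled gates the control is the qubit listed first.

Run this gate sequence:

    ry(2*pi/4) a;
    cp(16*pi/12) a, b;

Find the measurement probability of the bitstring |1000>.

The probability of measuring |1000> is 1/2.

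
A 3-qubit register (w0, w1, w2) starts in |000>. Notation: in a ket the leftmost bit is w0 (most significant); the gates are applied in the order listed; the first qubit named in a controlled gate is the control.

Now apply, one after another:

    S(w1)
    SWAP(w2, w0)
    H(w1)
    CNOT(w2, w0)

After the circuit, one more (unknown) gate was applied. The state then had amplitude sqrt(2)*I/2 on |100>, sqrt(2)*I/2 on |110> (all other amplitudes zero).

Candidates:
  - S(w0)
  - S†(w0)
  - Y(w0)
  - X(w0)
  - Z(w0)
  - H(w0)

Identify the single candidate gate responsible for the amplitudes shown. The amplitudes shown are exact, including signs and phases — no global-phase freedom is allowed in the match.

The applied gate was Y(w0).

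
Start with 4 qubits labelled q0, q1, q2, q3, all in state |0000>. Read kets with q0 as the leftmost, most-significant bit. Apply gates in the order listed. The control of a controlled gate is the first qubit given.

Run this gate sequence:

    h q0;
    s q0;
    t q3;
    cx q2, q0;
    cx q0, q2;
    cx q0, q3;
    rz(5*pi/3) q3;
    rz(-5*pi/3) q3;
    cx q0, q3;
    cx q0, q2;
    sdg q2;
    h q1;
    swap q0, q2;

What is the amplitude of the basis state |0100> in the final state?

The amplitude on |0100> is 1/2.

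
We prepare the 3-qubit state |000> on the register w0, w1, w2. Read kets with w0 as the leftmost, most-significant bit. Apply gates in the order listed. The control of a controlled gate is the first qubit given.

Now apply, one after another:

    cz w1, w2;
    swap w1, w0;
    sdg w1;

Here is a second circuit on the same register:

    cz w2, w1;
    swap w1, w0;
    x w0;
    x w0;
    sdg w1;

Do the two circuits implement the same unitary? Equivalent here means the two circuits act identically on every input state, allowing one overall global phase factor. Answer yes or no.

Yes, they are equivalent — the unitaries differ by at most a global phase.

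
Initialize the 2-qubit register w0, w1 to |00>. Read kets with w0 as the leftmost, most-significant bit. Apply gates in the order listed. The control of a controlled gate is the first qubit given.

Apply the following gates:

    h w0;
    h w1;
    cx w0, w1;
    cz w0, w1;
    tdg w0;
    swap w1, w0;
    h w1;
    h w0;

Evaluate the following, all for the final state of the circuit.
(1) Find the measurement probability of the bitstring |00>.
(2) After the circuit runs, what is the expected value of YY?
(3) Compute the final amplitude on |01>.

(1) The probability of measuring |00> is 1/4.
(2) The expectation value of YY is sqrt(2)/2.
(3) |01> carries amplitude 1/2 in the final state.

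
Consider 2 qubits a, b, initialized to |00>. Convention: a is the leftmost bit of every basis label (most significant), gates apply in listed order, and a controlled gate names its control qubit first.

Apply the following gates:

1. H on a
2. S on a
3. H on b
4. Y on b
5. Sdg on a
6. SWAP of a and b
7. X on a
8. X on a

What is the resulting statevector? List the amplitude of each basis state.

After the circuit, the state carries amplitude -I/2 on |00>, -I/2 on |01>, I/2 on |10>, I/2 on |11>.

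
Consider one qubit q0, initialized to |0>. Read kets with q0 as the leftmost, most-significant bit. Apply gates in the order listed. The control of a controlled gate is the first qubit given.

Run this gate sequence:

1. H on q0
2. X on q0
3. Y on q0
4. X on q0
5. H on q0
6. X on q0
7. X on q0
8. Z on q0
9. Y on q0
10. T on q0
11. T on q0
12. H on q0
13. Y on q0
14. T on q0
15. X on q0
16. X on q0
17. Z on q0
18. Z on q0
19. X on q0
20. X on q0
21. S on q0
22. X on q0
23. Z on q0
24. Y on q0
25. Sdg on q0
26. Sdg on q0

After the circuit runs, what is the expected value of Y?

In the final state, Y has expectation sqrt(2)/2.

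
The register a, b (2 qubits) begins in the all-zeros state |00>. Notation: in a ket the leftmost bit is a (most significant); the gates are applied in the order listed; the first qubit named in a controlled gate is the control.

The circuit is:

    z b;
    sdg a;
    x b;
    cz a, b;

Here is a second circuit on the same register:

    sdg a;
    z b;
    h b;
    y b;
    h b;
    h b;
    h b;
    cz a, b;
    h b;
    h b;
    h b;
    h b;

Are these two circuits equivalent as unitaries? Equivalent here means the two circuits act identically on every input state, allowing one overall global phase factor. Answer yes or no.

No: there is an input state on which the two circuits produce genuinely different outputs (not merely differing by a phase).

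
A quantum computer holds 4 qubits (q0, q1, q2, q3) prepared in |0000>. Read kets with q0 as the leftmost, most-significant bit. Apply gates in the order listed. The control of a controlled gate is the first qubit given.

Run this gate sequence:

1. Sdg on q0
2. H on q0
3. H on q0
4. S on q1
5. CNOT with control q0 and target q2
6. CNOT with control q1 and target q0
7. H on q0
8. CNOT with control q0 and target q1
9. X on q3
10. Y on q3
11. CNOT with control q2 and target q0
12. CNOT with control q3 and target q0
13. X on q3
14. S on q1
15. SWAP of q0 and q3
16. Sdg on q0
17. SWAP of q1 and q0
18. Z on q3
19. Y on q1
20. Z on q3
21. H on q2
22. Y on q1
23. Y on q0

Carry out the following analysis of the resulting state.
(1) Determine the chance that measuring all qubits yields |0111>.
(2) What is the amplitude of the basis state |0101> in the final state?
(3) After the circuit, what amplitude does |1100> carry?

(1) Outcome |0111> occurs with probability 1/4.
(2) |0101> carries amplitude -1/2 in the final state.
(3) The final state's coefficient on |1100> equals -I/2.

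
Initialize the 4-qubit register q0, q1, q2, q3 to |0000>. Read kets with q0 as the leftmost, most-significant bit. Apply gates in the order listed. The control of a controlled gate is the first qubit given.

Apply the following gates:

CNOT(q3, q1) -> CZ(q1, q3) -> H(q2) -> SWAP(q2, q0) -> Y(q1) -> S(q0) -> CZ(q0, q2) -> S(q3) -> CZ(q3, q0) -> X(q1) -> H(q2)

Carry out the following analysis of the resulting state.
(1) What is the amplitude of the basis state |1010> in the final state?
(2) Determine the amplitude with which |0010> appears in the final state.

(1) The final state's coefficient on |1010> equals -1/2.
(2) The amplitude on |0010> is I/2.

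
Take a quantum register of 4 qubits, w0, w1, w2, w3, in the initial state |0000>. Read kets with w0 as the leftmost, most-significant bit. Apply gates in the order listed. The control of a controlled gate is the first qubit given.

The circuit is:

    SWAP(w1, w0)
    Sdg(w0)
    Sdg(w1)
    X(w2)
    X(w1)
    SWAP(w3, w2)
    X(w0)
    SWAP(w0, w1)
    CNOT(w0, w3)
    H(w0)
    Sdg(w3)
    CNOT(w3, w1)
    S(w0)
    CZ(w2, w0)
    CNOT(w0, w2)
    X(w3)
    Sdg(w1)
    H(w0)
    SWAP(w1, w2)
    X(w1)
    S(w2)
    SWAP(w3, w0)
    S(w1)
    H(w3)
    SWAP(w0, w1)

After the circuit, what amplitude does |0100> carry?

The final state's coefficient on |0100> equals 0.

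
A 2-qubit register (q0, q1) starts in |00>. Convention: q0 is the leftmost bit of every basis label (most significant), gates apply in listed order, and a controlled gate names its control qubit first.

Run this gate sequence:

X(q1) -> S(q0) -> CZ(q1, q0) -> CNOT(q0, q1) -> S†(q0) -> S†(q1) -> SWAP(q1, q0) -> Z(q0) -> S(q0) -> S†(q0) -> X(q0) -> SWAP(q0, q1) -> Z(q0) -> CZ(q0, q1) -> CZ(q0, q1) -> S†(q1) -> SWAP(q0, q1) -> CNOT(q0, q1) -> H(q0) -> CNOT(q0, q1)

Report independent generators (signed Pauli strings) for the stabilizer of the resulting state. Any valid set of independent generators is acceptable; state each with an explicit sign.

One valid set of independent stabilizer generators is +XX, +ZZ (any independent generating set of the same group is equally correct). Key observation: steps 9-10 multiply out to the identity, so the circuit reduces to the remaining gates.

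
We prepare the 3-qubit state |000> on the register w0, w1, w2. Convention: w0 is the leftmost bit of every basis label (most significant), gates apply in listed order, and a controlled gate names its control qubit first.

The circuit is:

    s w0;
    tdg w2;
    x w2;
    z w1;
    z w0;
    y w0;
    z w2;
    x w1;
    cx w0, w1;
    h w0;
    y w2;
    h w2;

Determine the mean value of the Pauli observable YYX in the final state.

The observable YYX averages to 0.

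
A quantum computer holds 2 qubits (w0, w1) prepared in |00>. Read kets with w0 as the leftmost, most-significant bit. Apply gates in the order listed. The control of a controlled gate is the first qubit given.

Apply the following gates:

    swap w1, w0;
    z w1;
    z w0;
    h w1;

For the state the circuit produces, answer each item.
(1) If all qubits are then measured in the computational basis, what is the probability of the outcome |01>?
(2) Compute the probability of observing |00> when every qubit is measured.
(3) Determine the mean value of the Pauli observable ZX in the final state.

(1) The probability of measuring |01> is 1/2.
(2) The probability of measuring |00> is 1/2.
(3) In the final state, ZX has expectation 1.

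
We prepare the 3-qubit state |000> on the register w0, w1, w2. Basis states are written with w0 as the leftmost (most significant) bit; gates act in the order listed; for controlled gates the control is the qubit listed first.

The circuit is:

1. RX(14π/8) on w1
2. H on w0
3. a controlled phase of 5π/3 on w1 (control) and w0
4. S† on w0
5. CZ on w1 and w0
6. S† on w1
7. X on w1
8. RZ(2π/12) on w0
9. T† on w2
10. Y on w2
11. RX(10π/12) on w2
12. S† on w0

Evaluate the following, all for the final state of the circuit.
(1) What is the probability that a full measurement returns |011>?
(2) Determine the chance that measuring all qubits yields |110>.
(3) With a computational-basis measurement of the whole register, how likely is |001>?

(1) The probability of measuring |011> is -sqrt(3)/16 - sqrt(6)/32 + sqrt(2)/16 + 1/8.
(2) Outcome |110> occurs with probability sqrt(6)/32 + sqrt(2)/16 + sqrt(3)/16 + 1/8.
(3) A full measurement returns |001> with probability -sqrt(3)/16 - sqrt(2)/16 + sqrt(6)/32 + 1/8.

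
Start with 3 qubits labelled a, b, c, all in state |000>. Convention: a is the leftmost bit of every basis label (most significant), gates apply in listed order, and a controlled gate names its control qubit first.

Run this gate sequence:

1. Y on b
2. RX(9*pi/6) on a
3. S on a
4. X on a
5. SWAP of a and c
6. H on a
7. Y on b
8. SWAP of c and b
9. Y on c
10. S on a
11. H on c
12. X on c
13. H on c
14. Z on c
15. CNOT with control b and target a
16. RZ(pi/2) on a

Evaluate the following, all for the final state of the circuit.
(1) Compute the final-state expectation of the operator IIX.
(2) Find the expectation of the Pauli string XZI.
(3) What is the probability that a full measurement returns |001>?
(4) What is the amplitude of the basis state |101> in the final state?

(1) The observable IIX averages to 0.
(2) In the final state, XZI has expectation -1.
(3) Outcome |001> occurs with probability 1/4.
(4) The final state's coefficient on |101> equals -exp(I*pi/4)/2.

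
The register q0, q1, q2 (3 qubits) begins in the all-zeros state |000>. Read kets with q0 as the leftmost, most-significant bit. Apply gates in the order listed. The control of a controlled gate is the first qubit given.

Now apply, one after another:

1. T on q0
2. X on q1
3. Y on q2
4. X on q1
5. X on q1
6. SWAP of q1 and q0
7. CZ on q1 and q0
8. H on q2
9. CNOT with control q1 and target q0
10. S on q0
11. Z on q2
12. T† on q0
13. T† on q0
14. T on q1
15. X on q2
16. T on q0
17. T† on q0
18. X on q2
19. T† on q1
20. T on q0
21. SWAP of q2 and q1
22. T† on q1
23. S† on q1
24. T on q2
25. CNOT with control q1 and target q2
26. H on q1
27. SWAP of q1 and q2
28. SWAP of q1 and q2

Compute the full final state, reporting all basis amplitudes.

The resulting statevector has amplitude 0 on |000>, 0 on |001>, 0 on |010>, 0 on |011>, exp(3*I*pi/4)/2 on |100>, 1/2 on |101>, exp(3*I*pi/4)/2 on |110>, -1/2 on |111>. Key observation: the block from step 13 through step 20 cancels to the identity and can be dropped.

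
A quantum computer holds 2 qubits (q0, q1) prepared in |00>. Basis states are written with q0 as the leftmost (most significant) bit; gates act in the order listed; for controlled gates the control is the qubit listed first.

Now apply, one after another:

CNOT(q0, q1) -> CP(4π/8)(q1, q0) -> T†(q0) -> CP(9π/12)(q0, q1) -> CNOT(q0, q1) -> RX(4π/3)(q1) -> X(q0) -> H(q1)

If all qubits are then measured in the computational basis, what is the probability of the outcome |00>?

The probability of measuring |00> is 0.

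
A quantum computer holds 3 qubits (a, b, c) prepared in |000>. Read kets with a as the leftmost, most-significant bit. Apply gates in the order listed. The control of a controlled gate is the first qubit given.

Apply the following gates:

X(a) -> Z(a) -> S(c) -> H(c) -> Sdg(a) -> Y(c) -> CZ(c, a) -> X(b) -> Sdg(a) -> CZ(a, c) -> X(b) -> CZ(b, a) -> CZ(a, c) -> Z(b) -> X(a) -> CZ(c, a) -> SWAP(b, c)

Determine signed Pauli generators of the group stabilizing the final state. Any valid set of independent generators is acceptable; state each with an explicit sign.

The final state is stabilized by the group generated by +IXI, +ZII, +IIZ; other independent generating sets are equally valid.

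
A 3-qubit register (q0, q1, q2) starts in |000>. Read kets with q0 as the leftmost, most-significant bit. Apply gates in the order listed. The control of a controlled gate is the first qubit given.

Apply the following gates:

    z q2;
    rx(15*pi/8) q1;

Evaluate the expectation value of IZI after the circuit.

The expectation value of IZI is sqrt(sqrt(2) + 2)/2.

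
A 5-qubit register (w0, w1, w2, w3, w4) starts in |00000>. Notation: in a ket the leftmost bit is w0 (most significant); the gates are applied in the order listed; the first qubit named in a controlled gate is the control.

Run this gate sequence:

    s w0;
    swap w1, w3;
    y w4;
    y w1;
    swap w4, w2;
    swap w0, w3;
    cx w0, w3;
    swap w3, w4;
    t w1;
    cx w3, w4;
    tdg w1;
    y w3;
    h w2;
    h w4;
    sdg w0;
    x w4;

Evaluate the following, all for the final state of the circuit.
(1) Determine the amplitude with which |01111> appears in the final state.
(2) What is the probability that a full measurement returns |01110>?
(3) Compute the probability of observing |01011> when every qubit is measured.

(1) The final state's coefficient on |01111> equals I/2.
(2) The probability of measuring |01110> is 1/4.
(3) The probability of measuring |01011> is 1/4.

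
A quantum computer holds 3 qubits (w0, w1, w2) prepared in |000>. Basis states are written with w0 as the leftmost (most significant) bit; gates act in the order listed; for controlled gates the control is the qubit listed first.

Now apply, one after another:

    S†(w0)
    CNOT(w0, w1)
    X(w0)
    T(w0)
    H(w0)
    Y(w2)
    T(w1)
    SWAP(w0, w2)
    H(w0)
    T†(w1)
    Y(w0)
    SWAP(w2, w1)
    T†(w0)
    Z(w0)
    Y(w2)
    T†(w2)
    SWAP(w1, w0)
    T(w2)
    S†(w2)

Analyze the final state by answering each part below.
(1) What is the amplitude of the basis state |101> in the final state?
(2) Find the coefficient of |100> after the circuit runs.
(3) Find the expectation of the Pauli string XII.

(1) |101> carries amplitude exp(I*pi/4)/2 in the final state.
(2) |100> carries amplitude 0 in the final state.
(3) In the final state, XII has expectation -1.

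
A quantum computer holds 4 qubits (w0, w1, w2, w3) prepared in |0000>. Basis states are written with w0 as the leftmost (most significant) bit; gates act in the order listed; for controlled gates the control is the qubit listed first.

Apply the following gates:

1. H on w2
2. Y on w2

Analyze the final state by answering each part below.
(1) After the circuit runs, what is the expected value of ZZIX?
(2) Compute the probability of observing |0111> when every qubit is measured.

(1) The expectation value of ZZIX is 0.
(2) A full measurement returns |0111> with probability 0.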